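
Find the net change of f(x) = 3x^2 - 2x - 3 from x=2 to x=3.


Net change = f(b) - f(a)
f(x) = 3x^2 - 2x - 3
Compute f(3):
f(3) = 3 * 3^2 - 2 * 3 - 3
= 27 - 6 - 3
= 18
Compute f(2):
f(2) = 3 * 2^2 - 2 * 2 - 3
= 12 - 4 - 3
= 5
Net change = 18 - 5 = 13

13


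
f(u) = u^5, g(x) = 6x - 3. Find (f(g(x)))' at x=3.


Using the chain rule: (f(g(x)))' = f'(g(x)) * g'(x)
First, find g(3):
g(3) = 6 * 3 - 3 = 15
Next, f'(u) = 5u^4
And g'(x) = 6
So f'(g(3)) * g'(3)
= 5 * 15^4 * 6
= 5 * 50625 * 6
= 1518750

1518750


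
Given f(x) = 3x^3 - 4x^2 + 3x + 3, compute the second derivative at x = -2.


First derivative:
f'(x) = 9x^2 - 8x + 3
Second derivative:
f''(x) = 18x - 8
Substitute x = -2:
f''(-2) = 18 * (-2) - 8
= -36 - 8
= -44

-44


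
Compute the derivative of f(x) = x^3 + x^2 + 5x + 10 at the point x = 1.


Differentiate f(x) = x^3 + x^2 + 5x + 10 term by term:
f'(x) = 3x^2 + 2x + 5
Substitute x = 1:
f'(1) = 3 * 1^2 + 2 * 1 + 5
= 3 + 2 + 5
= 10

10


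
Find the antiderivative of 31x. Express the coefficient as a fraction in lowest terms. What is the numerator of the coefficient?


Apply the power rule for integration:
integral of ax^n dx = a/(n+1) * x^(n+1) + C
integral of 31x dx
= 31/2 * x^2 + C
The coefficient in lowest terms is 31/2, and its numerator is 31

31


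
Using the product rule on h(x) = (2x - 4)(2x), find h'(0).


Let u(x) = 2x - 4 and v(x) = 2x
u'(x) = 2
v'(x) = 2
Product rule: h'(x) = u'(x)*v(x) + u(x)*v'(x)
= 2 * (2x) + (2x - 4) * 2
At x = 0:
u(0) = 2 * 0 - 4 = -4
v(0) = 2 * 0 + 0 = 0
h'(0) = 2 * 0 + (-4) * 2
= 0 - 8
= -8

-8


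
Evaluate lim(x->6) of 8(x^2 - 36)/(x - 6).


Direct substitution gives 0/0, so we factor the numerator.
Factor: 8(x^2 - 36) = 8 * (x - 6)(x + 6)
Cancel the common factor (x - 6):
8(x^2 - 36)/(x - 6) = 8 * (x + 6)
Now substitute x = 6:
= 8 * (6 + 6) = 96

96


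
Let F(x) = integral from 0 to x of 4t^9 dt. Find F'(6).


By the Fundamental Theorem of Calculus (Part 1):
If F(x) = integral from 0 to x of f(t) dt, then F'(x) = f(x)
Here f(t) = 4t^9
So F'(x) = 4x^9
Evaluate at x = 6:
F'(6) = 4 * 6^9
= 4 * 10077696
= 40310784

40310784


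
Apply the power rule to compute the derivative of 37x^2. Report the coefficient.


We apply the power rule: d/dx [ax^n] = a*n * x^(n-1)
d/dx [37x^2]
= 37 * 2 * x^(2-1)
= 74x
The coefficient is 74

74


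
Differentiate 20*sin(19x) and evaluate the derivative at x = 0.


Apply the chain rule to differentiate 20*sin(19x):
d/dx [20*sin(19x)]
= 20 * cos(19x) * d/dx(19x)
= 20 * 19 * cos(19x)
= 380 * cos(19x)
Evaluate at x = 0:
= 380 * cos(0)
= 380 * 1
= 380

380


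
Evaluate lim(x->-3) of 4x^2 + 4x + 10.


Since polynomials are continuous, we use direct substitution.
lim(x->-3) of 4x^2 + 4x + 10
= 4 * (-3)^2 + 4 * (-3) + 10
= 36 - 12 + 10
= 34

34


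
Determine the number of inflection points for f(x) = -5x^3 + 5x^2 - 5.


Inflection points occur where f''(x) = 0 and concavity changes.
f(x) = -5x^3 + 5x^2 - 5
f'(x) = -15x^2 + 10x
f''(x) = -30x + 10
Set f''(x) = 0:
-30x + 10 = 0
x = -10 / (-30) = 1/3
Since f''(x) is linear (degree 1), it changes sign at this point.
Therefore there is exactly 1 inflection point.

1


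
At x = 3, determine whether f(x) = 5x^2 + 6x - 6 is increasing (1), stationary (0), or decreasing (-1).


Compute f'(x) to determine behavior:
f'(x) = 10x + 6
f'(3) = 10 * 3 + 6
= 30 + 6
= 36
Since f'(3) > 0, the function is increasing (1)

1


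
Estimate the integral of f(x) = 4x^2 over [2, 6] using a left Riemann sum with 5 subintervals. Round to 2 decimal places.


Left Riemann sum uses left endpoints of each subinterval.
Interval: [2, 6], n = 5
dx = (6 - 2) / 5 = 4/5
Left endpoints: [2, 14/5, 18/5, 22/5, 26/5]
f values: [16, 784/25, 1296/25, 1936/25, 2704/25]
Sum = dx * (sum of f values)
= 4/5 * 1424/5
= 5696/25 = 227.84

227.84


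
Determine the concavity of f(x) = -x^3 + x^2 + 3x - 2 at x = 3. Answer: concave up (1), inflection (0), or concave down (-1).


Concavity is determined by the sign of f''(x).
f(x) = -x^3 + x^2 + 3x - 2
f'(x) = -3x^2 + 2x + 3
f''(x) = -6x + 2
f''(3) = -6 * 3 + 2
= -18 + 2
= -16
Since f''(3) < 0, the function is concave down (-1)

-1


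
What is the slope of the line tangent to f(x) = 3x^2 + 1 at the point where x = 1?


The slope of the tangent line equals f'(x) at the point.
f(x) = 3x^2 + 1
f'(x) = 6x
At x = 1:
f'(1) = 6 * 1 + 0
= 6 + 0
= 6

6


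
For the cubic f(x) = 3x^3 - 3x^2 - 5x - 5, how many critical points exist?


Find where f'(x) = 0:
f(x) = 3x^3 - 3x^2 - 5x - 5
f'(x) = 9x^2 - 6x - 5
This is a quadratic in x. Use the discriminant to count real roots.
Discriminant = (-6)^2 - 4 * 9 * (-5)
= 36 - (-180)
= 216
Since discriminant > 0, f'(x) = 0 has 2 real solutions.
Number of critical points: 2

2


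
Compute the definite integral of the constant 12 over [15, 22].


The integral of a constant k over [a, b] equals k * (b - a).
integral from 15 to 22 of 12 dx
= 12 * (22 - 15)
= 12 * 7
= 84

84


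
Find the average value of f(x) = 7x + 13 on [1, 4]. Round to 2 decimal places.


Average value = 1/(b-a) * integral from a to b of f(x) dx
First compute the integral of 7x + 13:
F(x) = (7/2)x^2 + 13x
F(4) = 7/2 * 16 + 13 * 4 = 108
F(1) = 7/2 * 1 + 13 * 1 = 33/2
Integral = 108 - 33/2 = 183/2
Average = (183/2) / (4 - 1) = (183/2) / 3
= 61/2 = 30.50

30.50


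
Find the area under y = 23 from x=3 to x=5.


The area under a constant function y = 23 is a rectangle.
Width = 5 - 3 = 2
Height = 23
Area = width * height
= 2 * 23
= 46

46


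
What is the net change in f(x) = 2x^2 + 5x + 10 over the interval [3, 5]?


Net change = f(b) - f(a)
f(x) = 2x^2 + 5x + 10
Compute f(5):
f(5) = 2 * 5^2 + 5 * 5 + 10
= 50 + 25 + 10
= 85
Compute f(3):
f(3) = 2 * 3^2 + 5 * 3 + 10
= 18 + 15 + 10
= 43
Net change = 85 - 43 = 42

42


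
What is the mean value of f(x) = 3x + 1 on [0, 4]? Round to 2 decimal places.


Average value = 1/(b-a) * integral from a to b of f(x) dx
First compute the integral of 3x + 1:
F(x) = (3/2)x^2 + x
F(4) = 3/2 * 16 + 1 * 4 = 28
F(0) = 3/2 * 0 + 1 * 0 = 0
Integral = 28 - 0 = 28
Average = 28 / (4 - 0) = 28 / 4
= 7 = 7.00

7.00


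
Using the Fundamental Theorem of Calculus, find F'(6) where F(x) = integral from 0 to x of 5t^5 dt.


By the Fundamental Theorem of Calculus (Part 1):
If F(x) = integral from 0 to x of f(t) dt, then F'(x) = f(x)
Here f(t) = 5t^5
So F'(x) = 5x^5
Evaluate at x = 6:
F'(6) = 5 * 6^5
= 5 * 7776
= 38880

38880


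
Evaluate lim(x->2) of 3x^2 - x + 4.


Since polynomials are continuous, we use direct substitution.
lim(x->2) of 3x^2 - x + 4
= 3 * 2^2 - 1 * 2 + 4
= 12 - 2 + 4
= 14

14


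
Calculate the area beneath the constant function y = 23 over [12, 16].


The area under a constant function y = 23 is a rectangle.
Width = 16 - 12 = 4
Height = 23
Area = width * height
= 4 * 23
= 92

92


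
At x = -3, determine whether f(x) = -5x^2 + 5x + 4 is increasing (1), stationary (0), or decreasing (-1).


Compute f'(x) to determine behavior:
f'(x) = -10x + 5
f'(-3) = -10 * (-3) + 5
= 30 + 5
= 35
Since f'(-3) > 0, the function is increasing (1)

1


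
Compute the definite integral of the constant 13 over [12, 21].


The integral of a constant k over [a, b] equals k * (b - a).
integral from 12 to 21 of 13 dx
= 13 * (21 - 12)
= 13 * 9
= 117

117


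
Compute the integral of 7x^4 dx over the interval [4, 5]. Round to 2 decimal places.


Find the antiderivative of 7x^4:
F(x) = 7/5 * x^5
Apply the Fundamental Theorem of Calculus:
F(5) - F(4)
= 7/5 * 5^5 - 7/5 * 4^5
= 7/5 * (3125 - 1024)
= 7/5 * 2101
= 14707/5 = 2941.40

2941.40


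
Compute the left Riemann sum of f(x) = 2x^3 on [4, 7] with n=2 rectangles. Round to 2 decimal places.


Left Riemann sum uses left endpoints of each subinterval.
Interval: [4, 7], n = 2
dx = (7 - 4) / 2 = 3/2
Left endpoints: [4, 11/2]
f values: [128, 1331/4]
Sum = dx * (sum of f values)
= 3/2 * 1843/4
= 5529/8 ≈ 691.13

691.13


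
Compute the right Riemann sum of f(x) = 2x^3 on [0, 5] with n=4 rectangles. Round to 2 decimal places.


Right Riemann sum uses right endpoints of each subinterval.
Interval: [0, 5], n = 4
dx = (5 - 0) / 4 = 5/4
Right endpoints: [5/4, 5/2, 15/4, 5]
f values: [125/32, 125/4, 3375/32, 250]
Sum = dx * (sum of f values)
= 5/4 * 3125/8
= 15625/32 ≈ 488.28

488.28


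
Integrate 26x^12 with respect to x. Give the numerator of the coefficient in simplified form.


Apply the power rule for integration:
integral of ax^n dx = a/(n+1) * x^(n+1) + C
integral of 26x^12 dx
= 26/13 * x^13 + C
= 2 * x^13 + C
The coefficient in lowest terms is 2 = 2/1, so its numerator is 2

2


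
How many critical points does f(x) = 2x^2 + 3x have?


Find where f'(x) = 0:
f'(x) = 4x + 3
Set f'(x) = 0:
4x + 3 = 0
x = -3 / 4 = -3/4
This is a linear equation in x, so there is exactly one solution.
Number of critical points: 1

1


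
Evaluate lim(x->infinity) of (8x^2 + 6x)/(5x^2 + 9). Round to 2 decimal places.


For limits at infinity with equal-degree polynomials,
we compare leading coefficients.
Numerator leading term: 8x^2
Denominator leading term: 5x^2
Divide both by x^2:
lim = (8 + 6/x) / (5 + 9/x^2)
As x -> infinity, the 1/x and 1/x^2 terms vanish:
= 8/5 = 1.60

1.60


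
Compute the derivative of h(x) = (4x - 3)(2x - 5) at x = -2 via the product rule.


Let u(x) = 4x - 3 and v(x) = 2x - 5
u'(x) = 4
v'(x) = 2
Product rule: h'(x) = u'(x)*v(x) + u(x)*v'(x)
= 4 * (2x - 5) + (4x - 3) * 2
At x = -2:
u(-2) = 4 * (-2) - 3 = -11
v(-2) = 2 * (-2) - 5 = -9
h'(-2) = 4 * (-9) + (-11) * 2
= -36 - 22
= -58

-58


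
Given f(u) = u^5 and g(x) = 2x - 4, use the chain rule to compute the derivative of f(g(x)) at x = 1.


Using the chain rule: (f(g(x)))' = f'(g(x)) * g'(x)
First, find g(1):
g(1) = 2 * 1 - 4 = -2
Next, f'(u) = 5u^4
And g'(x) = 2
So f'(g(1)) * g'(1)
= 5 * (-2)^4 * 2
= 5 * 16 * 2
= 160

160


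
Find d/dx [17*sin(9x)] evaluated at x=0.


Apply the chain rule to differentiate 17*sin(9x):
d/dx [17*sin(9x)]
= 17 * cos(9x) * d/dx(9x)
= 17 * 9 * cos(9x)
= 153 * cos(9x)
Evaluate at x = 0:
= 153 * cos(0)
= 153 * 1
= 153

153


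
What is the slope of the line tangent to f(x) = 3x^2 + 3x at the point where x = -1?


The slope of the tangent line equals f'(x) at the point.
f(x) = 3x^2 + 3x
f'(x) = 6x + 3
At x = -1:
f'(-1) = 6 * (-1) + 3
= -6 + 3
= -3

-3


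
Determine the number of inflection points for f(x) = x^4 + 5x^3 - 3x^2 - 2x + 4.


Inflection points occur where f''(x) = 0 and concavity changes.
f(x) = x^4 + 5x^3 - 3x^2 - 2x + 4
f'(x) = 4x^3 + 15x^2 - 6x - 2
f''(x) = 12x^2 + 30x - 6
This is a quadratic in x. Use the discriminant to count real roots.
Discriminant = (30)^2 - 4 * 12 * (-6)
= 900 - (-288)
= 1188
Since discriminant > 0, f''(x) = 0 has 2 distinct real solutions.
A quadratic with two distinct real roots changes sign at each root, so concavity changes at both.
Number of inflection points: 2

2


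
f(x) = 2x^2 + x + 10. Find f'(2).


Differentiate term by term using power and sum rules:
f(x) = 2x^2 + x + 10
f'(x) = 4x + 1
Substitute x = 2:
f'(2) = 4 * 2 + 1
= 8 + 1
= 9

9


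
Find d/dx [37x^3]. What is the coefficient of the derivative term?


We apply the power rule: d/dx [ax^n] = a*n * x^(n-1)
d/dx [37x^3]
= 37 * 3 * x^(3-1)
= 111x^2
The coefficient is 111

111


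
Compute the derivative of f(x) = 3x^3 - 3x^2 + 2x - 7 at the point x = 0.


Differentiate f(x) = 3x^3 - 3x^2 + 2x - 7 term by term:
f'(x) = 9x^2 - 6x + 2
Substitute x = 0:
f'(0) = 9 * 0^2 - 6 * 0 + 2
= 0 + 0 + 2
= 2

2


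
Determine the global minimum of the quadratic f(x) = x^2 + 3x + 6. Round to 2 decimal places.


For a quadratic f(x) = ax^2 + bx + c with a > 0, the minimum is at the vertex.
Vertex x-coordinate: x = -b/(2a)
x = -(3) / (2 * 1)
x = -3/2
Substitute back to find the minimum value:
f(-3/2) = 1 * (-3/2)^2 + 3 * (-3/2) + 6
= 9/4 - 9/2 + 6
= 15/4 = 3.75

3.75


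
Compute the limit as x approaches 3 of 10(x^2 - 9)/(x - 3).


Direct substitution gives 0/0, so we factor the numerator.
Factor: 10(x^2 - 9) = 10 * (x - 3)(x + 3)
Cancel the common factor (x - 3):
10(x^2 - 9)/(x - 3) = 10 * (x + 3)
Now substitute x = 3:
= 10 * (3 + 3) = 60

60


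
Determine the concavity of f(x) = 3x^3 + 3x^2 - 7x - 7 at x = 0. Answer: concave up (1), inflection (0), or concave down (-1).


Concavity is determined by the sign of f''(x).
f(x) = 3x^3 + 3x^2 - 7x - 7
f'(x) = 9x^2 + 6x - 7
f''(x) = 18x + 6
f''(0) = 18 * 0 + 6
= 0 + 6
= 6
Since f''(0) > 0, the function is concave up (1)

1


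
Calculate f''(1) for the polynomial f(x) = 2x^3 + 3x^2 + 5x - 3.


First derivative:
f'(x) = 6x^2 + 6x + 5
Second derivative:
f''(x) = 12x + 6
Substitute x = 1:
f''(1) = 12 * 1 + 6
= 12 + 6
= 18

18


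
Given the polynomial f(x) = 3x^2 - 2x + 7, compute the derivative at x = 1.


Differentiate term by term using power and sum rules:
f(x) = 3x^2 - 2x + 7
f'(x) = 6x - 2
Substitute x = 1:
f'(1) = 6 * 1 - 2
= 6 - 2
= 4

4


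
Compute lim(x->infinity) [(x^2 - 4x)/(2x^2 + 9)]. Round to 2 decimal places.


For limits at infinity with equal-degree polynomials,
we compare leading coefficients.
Numerator leading term: x^2
Denominator leading term: 2x^2
Divide both by x^2:
lim = (1 - 4/x) / (2 + 9/x^2)
As x -> infinity, the 1/x and 1/x^2 terms vanish:
= 1/2 = 0.50

0.50


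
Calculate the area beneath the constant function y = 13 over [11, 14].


The area under a constant function y = 13 is a rectangle.
Width = 14 - 11 = 3
Height = 13
Area = width * height
= 3 * 13
= 39

39


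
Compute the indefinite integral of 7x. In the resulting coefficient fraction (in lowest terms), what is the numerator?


Apply the power rule for integration:
integral of ax^n dx = a/(n+1) * x^(n+1) + C
integral of 7x dx
= 7/2 * x^2 + C
The coefficient in lowest terms is 7/2, and its numerator is 7

7


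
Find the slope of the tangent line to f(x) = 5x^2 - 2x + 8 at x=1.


The slope of the tangent line equals f'(x) at the point.
f(x) = 5x^2 - 2x + 8
f'(x) = 10x - 2
At x = 1:
f'(1) = 10 * 1 - 2
= 10 - 2
= 8

8


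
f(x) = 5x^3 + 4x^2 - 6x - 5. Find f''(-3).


First derivative:
f'(x) = 15x^2 + 8x - 6
Second derivative:
f''(x) = 30x + 8
Substitute x = -3:
f''(-3) = 30 * (-3) + 8
= -90 + 8
= -82

-82


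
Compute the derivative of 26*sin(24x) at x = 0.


Apply the chain rule to differentiate 26*sin(24x):
d/dx [26*sin(24x)]
= 26 * cos(24x) * d/dx(24x)
= 26 * 24 * cos(24x)
= 624 * cos(24x)
Evaluate at x = 0:
= 624 * cos(0)
= 624 * 1
= 624

624


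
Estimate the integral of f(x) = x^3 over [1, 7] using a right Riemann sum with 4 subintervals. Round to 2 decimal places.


Right Riemann sum uses right endpoints of each subinterval.
Interval: [1, 7], n = 4
dx = (7 - 1) / 4 = 3/2
Right endpoints: [5/2, 4, 11/2, 7]
f values: [125/8, 64, 1331/8, 343]
Sum = dx * (sum of f values)
= 3/2 * 589
= 1767/2 = 883.50

883.50


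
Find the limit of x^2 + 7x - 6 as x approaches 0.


Since polynomials are continuous, we use direct substitution.
lim(x->0) of x^2 + 7x - 6
= 1 * 0^2 + 7 * 0 - 6
= 0 + 0 - 6
= -6

-6


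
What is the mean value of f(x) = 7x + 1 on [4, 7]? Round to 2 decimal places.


Average value = 1/(b-a) * integral from a to b of f(x) dx
First compute the integral of 7x + 1:
F(x) = (7/2)x^2 + x
F(7) = 7/2 * 49 + 1 * 7 = 357/2
F(4) = 7/2 * 16 + 1 * 4 = 60
Integral = 357/2 - 60 = 237/2
Average = (237/2) / (7 - 4) = (237/2) / 3
= 79/2 = 39.50

39.50


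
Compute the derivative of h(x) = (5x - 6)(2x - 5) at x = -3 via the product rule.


Let u(x) = 5x - 6 and v(x) = 2x - 5
u'(x) = 5
v'(x) = 2
Product rule: h'(x) = u'(x)*v(x) + u(x)*v'(x)
= 5 * (2x - 5) + (5x - 6) * 2
At x = -3:
u(-3) = 5 * (-3) - 6 = -21
v(-3) = 2 * (-3) - 5 = -11
h'(-3) = 5 * (-11) + (-21) * 2
= -55 - 42
= -97

-97


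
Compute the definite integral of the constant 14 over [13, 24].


The integral of a constant k over [a, b] equals k * (b - a).
integral from 13 to 24 of 14 dx
= 14 * (24 - 13)
= 14 * 11
= 154

154


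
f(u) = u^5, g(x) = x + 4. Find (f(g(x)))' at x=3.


Using the chain rule: (f(g(x)))' = f'(g(x)) * g'(x)
First, find g(3):
g(3) = 1 * 3 + 4 = 7
Next, f'(u) = 5u^4
And g'(x) = 1
So f'(g(3)) * g'(3)
= 5 * 7^4 * 1
= 5 * 2401 * 1
= 12005

12005


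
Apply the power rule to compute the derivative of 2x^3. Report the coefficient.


We apply the power rule: d/dx [ax^n] = a*n * x^(n-1)
d/dx [2x^3]
= 2 * 3 * x^(3-1)
= 6x^2
The coefficient is 6

6


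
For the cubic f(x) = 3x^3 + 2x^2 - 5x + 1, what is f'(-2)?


Differentiate f(x) = 3x^3 + 2x^2 - 5x + 1 term by term:
f'(x) = 9x^2 + 4x - 5
Substitute x = -2:
f'(-2) = 9 * (-2)^2 + 4 * (-2) - 5
= 36 - 8 - 5
= 23

23


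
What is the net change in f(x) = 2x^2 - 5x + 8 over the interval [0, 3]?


Net change = f(b) - f(a)
f(x) = 2x^2 - 5x + 8
Compute f(3):
f(3) = 2 * 3^2 - 5 * 3 + 8
= 18 - 15 + 8
= 11
Compute f(0):
f(0) = 2 * 0^2 - 5 * 0 + 8
= 0 + 0 + 8
= 8
Net change = 11 - 8 = 3

3


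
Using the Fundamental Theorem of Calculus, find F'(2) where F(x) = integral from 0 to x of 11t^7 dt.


By the Fundamental Theorem of Calculus (Part 1):
If F(x) = integral from 0 to x of f(t) dt, then F'(x) = f(x)
Here f(t) = 11t^7
So F'(x) = 11x^7
Evaluate at x = 2:
F'(2) = 11 * 2^7
= 11 * 128
= 1408

1408


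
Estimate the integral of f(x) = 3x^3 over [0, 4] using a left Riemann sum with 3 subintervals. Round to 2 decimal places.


Left Riemann sum uses left endpoints of each subinterval.
Interval: [0, 4], n = 3
dx = (4 - 0) / 3 = 4/3
Left endpoints: [0, 4/3, 8/3]
f values: [0, 64/9, 512/9]
Sum = dx * (sum of f values)
= 4/3 * 64
= 256/3 ≈ 85.33

85.33


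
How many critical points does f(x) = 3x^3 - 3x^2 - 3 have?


Find where f'(x) = 0:
f(x) = 3x^3 - 3x^2 - 3
f'(x) = 9x^2 - 6x
This is a quadratic in x. Use the discriminant to count real roots.
Discriminant = (-6)^2 - 4 * 9 * 0
= 36 - 0
= 36
Since discriminant > 0, f'(x) = 0 has 2 real solutions.
Number of critical points: 2

2


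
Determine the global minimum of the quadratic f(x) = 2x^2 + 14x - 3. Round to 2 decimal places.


For a quadratic f(x) = ax^2 + bx + c with a > 0, the minimum is at the vertex.
Vertex x-coordinate: x = -b/(2a)
x = -(14) / (2 * 2)
x = -14/4 = -7/2
Substitute back to find the minimum value:
f(-7/2) = 2 * (-7/2)^2 + 14 * (-7/2) - 3
= 49/2 - 49 - 3
= -55/2 = -27.50

-27.50


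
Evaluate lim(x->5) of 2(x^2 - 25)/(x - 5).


Direct substitution gives 0/0, so we factor the numerator.
Factor: 2(x^2 - 25) = 2 * (x - 5)(x + 5)
Cancel the common factor (x - 5):
2(x^2 - 25)/(x - 5) = 2 * (x + 5)
Now substitute x = 5:
= 2 * (5 + 5) = 20

20


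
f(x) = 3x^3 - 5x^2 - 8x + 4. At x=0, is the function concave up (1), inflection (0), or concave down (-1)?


Concavity is determined by the sign of f''(x).
f(x) = 3x^3 - 5x^2 - 8x + 4
f'(x) = 9x^2 - 10x - 8
f''(x) = 18x - 10
f''(0) = 18 * 0 - 10
= 0 - 10
= -10
Since f''(0) < 0, the function is concave down (-1)

-1


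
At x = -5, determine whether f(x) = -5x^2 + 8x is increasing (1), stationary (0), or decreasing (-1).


Compute f'(x) to determine behavior:
f'(x) = -10x + 8
f'(-5) = -10 * (-5) + 8
= 50 + 8
= 58
Since f'(-5) > 0, the function is increasing (1)

1


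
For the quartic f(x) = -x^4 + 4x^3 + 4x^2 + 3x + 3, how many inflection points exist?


Inflection points occur where f''(x) = 0 and concavity changes.
f(x) = -x^4 + 4x^3 + 4x^2 + 3x + 3
f'(x) = -4x^3 + 12x^2 + 8x + 3
f''(x) = -12x^2 + 24x + 8
This is a quadratic in x. Use the discriminant to count real roots.
Discriminant = (24)^2 - 4 * (-12) * 8
= 576 - (-384)
= 960
Since discriminant > 0, f''(x) = 0 has 2 distinct real solutions.
A quadratic with two distinct real roots changes sign at each root, so concavity changes at both.
Number of inflection points: 2

2


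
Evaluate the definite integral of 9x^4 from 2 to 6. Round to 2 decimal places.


Find the antiderivative of 9x^4:
F(x) = 9/5 * x^5
Apply the Fundamental Theorem of Calculus:
F(6) - F(2)
= 9/5 * 6^5 - 9/5 * 2^5
= 9/5 * (7776 - 32)
= 9/5 * 7744
= 69696/5 = 13939.20

13939.20


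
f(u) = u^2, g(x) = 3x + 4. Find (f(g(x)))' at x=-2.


Using the chain rule: (f(g(x)))' = f'(g(x)) * g'(x)
First, find g(-2):
g(-2) = 3 * (-2) + 4 = -2
Next, f'(u) = 2u
And g'(x) = 3
So f'(g(-2)) * g'(-2)
= 2 * (-2) * 3
= -12

-12


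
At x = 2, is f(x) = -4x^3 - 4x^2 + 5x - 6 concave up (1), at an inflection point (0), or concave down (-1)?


Concavity is determined by the sign of f''(x).
f(x) = -4x^3 - 4x^2 + 5x - 6
f'(x) = -12x^2 - 8x + 5
f''(x) = -24x - 8
f''(2) = -24 * 2 - 8
= -48 - 8
= -56
Since f''(2) < 0, the function is concave down (-1)

-1


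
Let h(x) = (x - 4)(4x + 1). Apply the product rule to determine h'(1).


Let u(x) = x - 4 and v(x) = 4x + 1
u'(x) = 1
v'(x) = 4
Product rule: h'(x) = u'(x)*v(x) + u(x)*v'(x)
= 1 * (4x + 1) + (x - 4) * 4
At x = 1:
u(1) = 1 * 1 - 4 = -3
v(1) = 4 * 1 + 1 = 5
h'(1) = 1 * 5 + (-3) * 4
= 5 - 12
= -7

-7


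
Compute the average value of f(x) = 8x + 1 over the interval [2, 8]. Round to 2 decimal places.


Average value = 1/(b-a) * integral from a to b of f(x) dx
First compute the integral of 8x + 1:
F(x) = 4x^2 + x
F(8) = 4 * 64 + 1 * 8 = 264
F(2) = 4 * 4 + 1 * 2 = 18
Integral = 264 - 18 = 246
Average = 246 / (8 - 2) = 246 / 6
= 41 = 41.00

41.00


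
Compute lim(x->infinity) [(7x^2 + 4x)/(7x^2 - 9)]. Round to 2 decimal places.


For limits at infinity with equal-degree polynomials,
we compare leading coefficients.
Numerator leading term: 7x^2
Denominator leading term: 7x^2
Divide both by x^2:
lim = (7 + 4/x) / (7 - 9/x^2)
As x -> infinity, the 1/x and 1/x^2 terms vanish:
= 7/7 = 1 = 1.00

1.00


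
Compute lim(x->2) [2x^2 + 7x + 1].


Since polynomials are continuous, we use direct substitution.
lim(x->2) of 2x^2 + 7x + 1
= 2 * 2^2 + 7 * 2 + 1
= 8 + 14 + 1
= 23

23


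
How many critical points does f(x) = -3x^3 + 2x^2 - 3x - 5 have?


Find where f'(x) = 0:
f(x) = -3x^3 + 2x^2 - 3x - 5
f'(x) = -9x^2 + 4x - 3
This is a quadratic in x. Use the discriminant to count real roots.
Discriminant = (4)^2 - 4 * (-9) * (-3)
= 16 - 108
= -92
Since discriminant < 0, f'(x) = 0 has no real solutions.
Number of critical points: 0

0


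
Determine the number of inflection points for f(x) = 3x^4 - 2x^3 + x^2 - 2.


Inflection points occur where f''(x) = 0 and concavity changes.
f(x) = 3x^4 - 2x^3 + x^2 - 2
f'(x) = 12x^3 - 6x^2 + 2x
f''(x) = 36x^2 - 12x + 2
This is a quadratic in x. Use the discriminant to count real roots.
Discriminant = (-12)^2 - 4 * 36 * 2
= 144 - 288
= -144
Since discriminant < 0, f''(x) = 0 has no real solutions.
Number of inflection points: 0

0


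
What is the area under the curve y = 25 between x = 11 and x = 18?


The area under a constant function y = 25 is a rectangle.
Width = 18 - 11 = 7
Height = 25
Area = width * height
= 7 * 25
= 175

175


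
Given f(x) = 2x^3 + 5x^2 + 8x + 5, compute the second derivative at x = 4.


First derivative:
f'(x) = 6x^2 + 10x + 8
Second derivative:
f''(x) = 12x + 10
Substitute x = 4:
f''(4) = 12 * 4 + 10
= 48 + 10
= 58

58


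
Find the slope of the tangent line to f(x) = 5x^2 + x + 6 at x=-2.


The slope of the tangent line equals f'(x) at the point.
f(x) = 5x^2 + x + 6
f'(x) = 10x + 1
At x = -2:
f'(-2) = 10 * (-2) + 1
= -20 + 1
= -19

-19


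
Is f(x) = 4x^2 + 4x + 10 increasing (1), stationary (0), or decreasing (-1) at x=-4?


Compute f'(x) to determine behavior:
f'(x) = 8x + 4
f'(-4) = 8 * (-4) + 4
= -32 + 4
= -28
Since f'(-4) < 0, the function is decreasing (-1)

-1


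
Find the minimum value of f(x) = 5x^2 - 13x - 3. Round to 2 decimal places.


For a quadratic f(x) = ax^2 + bx + c with a > 0, the minimum is at the vertex.
Vertex x-coordinate: x = -b/(2a)
x = -(-13) / (2 * 5)
x = 13/10
Substitute back to find the minimum value:
f(13/10) = 5 * (13/10)^2 - 13 * (13/10) - 3
= 169/20 - 169/10 - 3
= -229/20 = -11.45

-11.45


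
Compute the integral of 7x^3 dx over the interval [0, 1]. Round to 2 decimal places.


Find the antiderivative of 7x^3:
F(x) = 7/4 * x^4
Apply the Fundamental Theorem of Calculus:
F(1) - F(0)
= 7/4 * 1^4 - 7/4 * 0^4
= 7/4 * (1 - 0)
= 7/4 * 1
= 7/4 = 1.75

1.75


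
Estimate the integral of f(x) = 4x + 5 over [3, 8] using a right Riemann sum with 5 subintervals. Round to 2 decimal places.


Right Riemann sum uses right endpoints of each subinterval.
Interval: [3, 8], n = 5
dx = (8 - 3) / 5 = 1
Right endpoints: [4, 5, 6, 7, 8]
f values: [21, 25, 29, 33, 37]
Sum = dx * (sum of f values)
= 1 * 145
= 145 = 145.00

145.00


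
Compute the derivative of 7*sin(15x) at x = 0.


Apply the chain rule to differentiate 7*sin(15x):
d/dx [7*sin(15x)]
= 7 * cos(15x) * d/dx(15x)
= 7 * 15 * cos(15x)
= 105 * cos(15x)
Evaluate at x = 0:
= 105 * cos(0)
= 105 * 1
= 105

105


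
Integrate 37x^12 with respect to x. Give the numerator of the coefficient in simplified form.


Apply the power rule for integration:
integral of ax^n dx = a/(n+1) * x^(n+1) + C
integral of 37x^12 dx
= 37/13 * x^13 + C
The coefficient in lowest terms is 37/13, and its numerator is 37

37


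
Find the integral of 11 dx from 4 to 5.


The integral of a constant k over [a, b] equals k * (b - a).
integral from 4 to 5 of 11 dx
= 11 * (5 - 4)
= 11 * 1
= 11

11


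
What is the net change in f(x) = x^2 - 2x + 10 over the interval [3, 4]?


Net change = f(b) - f(a)
f(x) = x^2 - 2x + 10
Compute f(4):
f(4) = 1 * 4^2 - 2 * 4 + 10
= 16 - 8 + 10
= 18
Compute f(3):
f(3) = 1 * 3^2 - 2 * 3 + 10
= 9 - 6 + 10
= 13
Net change = 18 - 13 = 5

5


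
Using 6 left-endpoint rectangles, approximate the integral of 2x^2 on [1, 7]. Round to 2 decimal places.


Left Riemann sum uses left endpoints of each subinterval.
Interval: [1, 7], n = 6
dx = (7 - 1) / 6 = 1
Left endpoints: [1, 2, 3, 4, 5, 6]
f values: [2, 8, 18, 32, 50, 72]
Sum = dx * (sum of f values)
= 1 * 182
= 182 = 182.00

182.00


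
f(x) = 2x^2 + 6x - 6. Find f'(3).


Differentiate term by term using power and sum rules:
f(x) = 2x^2 + 6x - 6
f'(x) = 4x + 6
Substitute x = 3:
f'(3) = 4 * 3 + 6
= 12 + 6
= 18

18


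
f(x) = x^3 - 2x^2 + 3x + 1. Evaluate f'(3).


Differentiate f(x) = x^3 - 2x^2 + 3x + 1 term by term:
f'(x) = 3x^2 - 4x + 3
Substitute x = 3:
f'(3) = 3 * 3^2 - 4 * 3 + 3
= 27 - 12 + 3
= 18

18


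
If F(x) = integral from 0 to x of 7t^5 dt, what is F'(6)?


By the Fundamental Theorem of Calculus (Part 1):
If F(x) = integral from 0 to x of f(t) dt, then F'(x) = f(x)
Here f(t) = 7t^5
So F'(x) = 7x^5
Evaluate at x = 6:
F'(6) = 7 * 6^5
= 7 * 7776
= 54432

54432


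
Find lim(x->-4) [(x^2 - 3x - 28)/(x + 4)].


Direct substitution gives 0/0, so we factor the numerator.
Factor: (x^2 - 3x - 28) = (x + 4)(x - 7)
Cancel the common factor (x + 4):
(x^2 - 3x - 28)/(x + 4) = (x - 7)
Now substitute x = -4:
= (-4) - (7) = -11

-11


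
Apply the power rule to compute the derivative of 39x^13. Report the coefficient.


We apply the power rule: d/dx [ax^n] = a*n * x^(n-1)
d/dx [39x^13]
= 39 * 13 * x^(13-1)
= 507x^12
The coefficient is 507

507


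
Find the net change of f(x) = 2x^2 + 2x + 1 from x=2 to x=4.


Net change = f(b) - f(a)
f(x) = 2x^2 + 2x + 1
Compute f(4):
f(4) = 2 * 4^2 + 2 * 4 + 1
= 32 + 8 + 1
= 41
Compute f(2):
f(2) = 2 * 2^2 + 2 * 2 + 1
= 8 + 4 + 1
= 13
Net change = 41 - 13 = 28

28


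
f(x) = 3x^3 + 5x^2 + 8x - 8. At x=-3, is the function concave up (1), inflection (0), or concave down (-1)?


Concavity is determined by the sign of f''(x).
f(x) = 3x^3 + 5x^2 + 8x - 8
f'(x) = 9x^2 + 10x + 8
f''(x) = 18x + 10
f''(-3) = 18 * (-3) + 10
= -54 + 10
= -44
Since f''(-3) < 0, the function is concave down (-1)

-1


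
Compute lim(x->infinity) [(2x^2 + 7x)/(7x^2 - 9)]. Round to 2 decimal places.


For limits at infinity with equal-degree polynomials,
we compare leading coefficients.
Numerator leading term: 2x^2
Denominator leading term: 7x^2
Divide both by x^2:
lim = (2 + 7/x) / (7 - 9/x^2)
As x -> infinity, the 1/x and 1/x^2 terms vanish:
= 2/7 ≈ 0.29

0.29


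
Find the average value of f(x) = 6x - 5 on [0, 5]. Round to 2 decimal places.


Average value = 1/(b-a) * integral from a to b of f(x) dx
First compute the integral of 6x - 5:
F(x) = 3x^2 - 5x
F(5) = 3 * 25 - 5 * 5 = 50
F(0) = 3 * 0 - 5 * 0 = 0
Integral = 50 - 0 = 50
Average = 50 / (5 - 0) = 50 / 5
= 10 = 10.00

10.00


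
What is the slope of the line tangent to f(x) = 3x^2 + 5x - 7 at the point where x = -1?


The slope of the tangent line equals f'(x) at the point.
f(x) = 3x^2 + 5x - 7
f'(x) = 6x + 5
At x = -1:
f'(-1) = 6 * (-1) + 5
= -6 + 5
= -1

-1


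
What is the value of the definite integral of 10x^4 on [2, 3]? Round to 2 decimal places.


Find the antiderivative of 10x^4:
F(x) = 10/5 * x^5
Apply the Fundamental Theorem of Calculus:
F(3) - F(2)
= 10/5 * 3^5 - 10/5 * 2^5
= 10/5 * (243 - 32)
= 10/5 * 211
= 422 = 422.00

422.00


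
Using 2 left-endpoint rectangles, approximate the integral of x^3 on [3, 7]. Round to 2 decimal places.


Left Riemann sum uses left endpoints of each subinterval.
Interval: [3, 7], n = 2
dx = (7 - 3) / 2 = 2
Left endpoints: [3, 5]
f values: [27, 125]
Sum = dx * (sum of f values)
= 2 * 152
= 304 = 304.00

304.00


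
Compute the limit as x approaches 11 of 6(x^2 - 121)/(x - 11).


Direct substitution gives 0/0, so we factor the numerator.
Factor: 6(x^2 - 121) = 6 * (x - 11)(x + 11)
Cancel the common factor (x - 11):
6(x^2 - 121)/(x - 11) = 6 * (x + 11)
Now substitute x = 11:
= 6 * (11 + 11) = 132

132


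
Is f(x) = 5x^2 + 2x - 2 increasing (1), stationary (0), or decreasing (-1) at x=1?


Compute f'(x) to determine behavior:
f'(x) = 10x + 2
f'(1) = 10 * 1 + 2
= 10 + 2
= 12
Since f'(1) > 0, the function is increasing (1)

1


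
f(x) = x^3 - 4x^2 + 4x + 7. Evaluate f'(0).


Differentiate f(x) = x^3 - 4x^2 + 4x + 7 term by term:
f'(x) = 3x^2 - 8x + 4
Substitute x = 0:
f'(0) = 3 * 0^2 - 8 * 0 + 4
= 0 + 0 + 4
= 4

4


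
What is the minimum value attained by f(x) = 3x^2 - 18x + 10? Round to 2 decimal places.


For a quadratic f(x) = ax^2 + bx + c with a > 0, the minimum is at the vertex.
Vertex x-coordinate: x = -b/(2a)
x = -(-18) / (2 * 3)
x = 18/6 = 3
Substitute back to find the minimum value:
f(3) = 3 * 3^2 - 18 * 3 + 10
= 27 - 54 + 10
= -17 = -17.00

-17.00


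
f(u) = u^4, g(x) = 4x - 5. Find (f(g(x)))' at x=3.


Using the chain rule: (f(g(x)))' = f'(g(x)) * g'(x)
First, find g(3):
g(3) = 4 * 3 - 5 = 7
Next, f'(u) = 4u^3
And g'(x) = 4
So f'(g(3)) * g'(3)
= 4 * 7^3 * 4
= 4 * 343 * 4
= 5488

5488


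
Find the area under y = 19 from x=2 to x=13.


The area under a constant function y = 19 is a rectangle.
Width = 13 - 2 = 11
Height = 19
Area = width * height
= 11 * 19
= 209

209


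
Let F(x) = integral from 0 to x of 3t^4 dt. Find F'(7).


By the Fundamental Theorem of Calculus (Part 1):
If F(x) = integral from 0 to x of f(t) dt, then F'(x) = f(x)
Here f(t) = 3t^4
So F'(x) = 3x^4
Evaluate at x = 7:
F'(7) = 3 * 7^4
= 3 * 2401
= 7203

7203


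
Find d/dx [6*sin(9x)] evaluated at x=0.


Apply the chain rule to differentiate 6*sin(9x):
d/dx [6*sin(9x)]
= 6 * cos(9x) * d/dx(9x)
= 6 * 9 * cos(9x)
= 54 * cos(9x)
Evaluate at x = 0:
= 54 * cos(0)
= 54 * 1
= 54

54


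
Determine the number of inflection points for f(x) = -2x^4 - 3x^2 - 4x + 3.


Inflection points occur where f''(x) = 0 and concavity changes.
f(x) = -2x^4 - 3x^2 - 4x + 3
f'(x) = -8x^3 - 6x - 4
f''(x) = -24x^2 - 6
This is a quadratic in x. Use the discriminant to count real roots.
Discriminant = (0)^2 - 4 * (-24) * (-6)
= 0 - 576
= -576
Since discriminant < 0, f''(x) = 0 has no real solutions.
Number of inflection points: 0

0


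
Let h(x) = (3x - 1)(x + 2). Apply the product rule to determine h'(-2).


Let u(x) = 3x - 1 and v(x) = x + 2
u'(x) = 3
v'(x) = 1
Product rule: h'(x) = u'(x)*v(x) + u(x)*v'(x)
= 3 * (x + 2) + (3x - 1) * 1
At x = -2:
u(-2) = 3 * (-2) - 1 = -7
v(-2) = 1 * (-2) + 2 = 0
h'(-2) = 3 * 0 + (-7) * 1
= 0 - 7
= -7

-7


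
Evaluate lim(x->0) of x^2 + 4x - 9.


Since polynomials are continuous, we use direct substitution.
lim(x->0) of x^2 + 4x - 9
= 1 * 0^2 + 4 * 0 - 9
= 0 + 0 - 9
= -9

-9


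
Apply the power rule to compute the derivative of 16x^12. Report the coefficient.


We apply the power rule: d/dx [ax^n] = a*n * x^(n-1)
d/dx [16x^12]
= 16 * 12 * x^(12-1)
= 192x^11
The coefficient is 192

192


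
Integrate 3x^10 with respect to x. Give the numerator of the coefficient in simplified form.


Apply the power rule for integration:
integral of ax^n dx = a/(n+1) * x^(n+1) + C
integral of 3x^10 dx
= 3/11 * x^11 + C
The coefficient in lowest terms is 3/11, and its numerator is 3

3


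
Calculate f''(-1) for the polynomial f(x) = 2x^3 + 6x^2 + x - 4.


First derivative:
f'(x) = 6x^2 + 12x + 1
Second derivative:
f''(x) = 12x + 12
Substitute x = -1:
f''(-1) = 12 * (-1) + 12
= -12 + 12
= 0

0


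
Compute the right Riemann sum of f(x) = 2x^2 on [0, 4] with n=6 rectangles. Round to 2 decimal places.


Right Riemann sum uses right endpoints of each subinterval.
Interval: [0, 4], n = 6
dx = (4 - 0) / 6 = 2/3
Right endpoints: [2/3, 4/3, 2, 8/3, 10/3, 4]
f values: [8/9, 32/9, 8, 128/9, 200/9, 32]
Sum = dx * (sum of f values)
= 2/3 * 728/9
= 1456/27 ≈ 53.93

53.93


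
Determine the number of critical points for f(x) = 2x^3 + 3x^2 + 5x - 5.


Find where f'(x) = 0:
f(x) = 2x^3 + 3x^2 + 5x - 5
f'(x) = 6x^2 + 6x + 5
This is a quadratic in x. Use the discriminant to count real roots.
Discriminant = (6)^2 - 4 * 6 * 5
= 36 - 120
= -84
Since discriminant < 0, f'(x) = 0 has no real solutions.
Number of critical points: 0

0


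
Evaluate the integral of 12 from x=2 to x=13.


The integral of a constant k over [a, b] equals k * (b - a).
integral from 2 to 13 of 12 dx
= 12 * (13 - 2)
= 12 * 11
= 132

132


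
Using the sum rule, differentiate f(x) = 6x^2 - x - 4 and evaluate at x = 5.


Differentiate term by term using power and sum rules:
f(x) = 6x^2 - x - 4
f'(x) = 12x - 1
Substitute x = 5:
f'(5) = 12 * 5 - 1
= 60 - 1
= 59

59


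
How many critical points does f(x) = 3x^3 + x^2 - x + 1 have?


Find where f'(x) = 0:
f(x) = 3x^3 + x^2 - x + 1
f'(x) = 9x^2 + 2x - 1
This is a quadratic in x. Use the discriminant to count real roots.
Discriminant = (2)^2 - 4 * 9 * (-1)
= 4 - (-36)
= 40
Since discriminant > 0, f'(x) = 0 has 2 real solutions.
Number of critical points: 2

2


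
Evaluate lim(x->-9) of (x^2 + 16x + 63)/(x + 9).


Direct substitution gives 0/0, so we factor the numerator.
Factor: (x^2 + 16x + 63) = (x + 9)(x + 7)
Cancel the common factor (x + 9):
(x^2 + 16x + 63)/(x + 9) = (x + 7)
Now substitute x = -9:
= (-9) - (-7) = -2

-2


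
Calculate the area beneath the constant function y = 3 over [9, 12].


The area under a constant function y = 3 is a rectangle.
Width = 12 - 9 = 3
Height = 3
Area = width * height
= 3 * 3
= 9

9


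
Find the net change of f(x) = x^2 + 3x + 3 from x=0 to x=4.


Net change = f(b) - f(a)
f(x) = x^2 + 3x + 3
Compute f(4):
f(4) = 1 * 4^2 + 3 * 4 + 3
= 16 + 12 + 3
= 31
Compute f(0):
f(0) = 1 * 0^2 + 3 * 0 + 3
= 0 + 0 + 3
= 3
Net change = 31 - 3 = 28

28


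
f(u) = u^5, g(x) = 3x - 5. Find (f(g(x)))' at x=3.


Using the chain rule: (f(g(x)))' = f'(g(x)) * g'(x)
First, find g(3):
g(3) = 3 * 3 - 5 = 4
Next, f'(u) = 5u^4
And g'(x) = 3
So f'(g(3)) * g'(3)
= 5 * 4^4 * 3
= 5 * 256 * 3
= 3840

3840


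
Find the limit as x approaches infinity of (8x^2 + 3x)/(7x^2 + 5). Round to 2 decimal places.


For limits at infinity with equal-degree polynomials,
we compare leading coefficients.
Numerator leading term: 8x^2
Denominator leading term: 7x^2
Divide both by x^2:
lim = (8 + 3/x) / (7 + 5/x^2)
As x -> infinity, the 1/x and 1/x^2 terms vanish:
= 8/7 ≈ 1.14

1.14


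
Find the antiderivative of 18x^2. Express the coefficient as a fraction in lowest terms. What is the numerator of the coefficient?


Apply the power rule for integration:
integral of ax^n dx = a/(n+1) * x^(n+1) + C
integral of 18x^2 dx
= 18/3 * x^3 + C
= 6 * x^3 + C
The coefficient in lowest terms is 6 = 6/1, so its numerator is 6

6


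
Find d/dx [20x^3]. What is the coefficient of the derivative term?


We apply the power rule: d/dx [ax^n] = a*n * x^(n-1)
d/dx [20x^3]
= 20 * 3 * x^(3-1)
= 60x^2
The coefficient is 60

60


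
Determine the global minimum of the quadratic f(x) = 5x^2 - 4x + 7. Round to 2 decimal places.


For a quadratic f(x) = ax^2 + bx + c with a > 0, the minimum is at the vertex.
Vertex x-coordinate: x = -b/(2a)
x = -(-4) / (2 * 5)
x = 4/10 = 2/5
Substitute back to find the minimum value:
f(2/5) = 5 * (2/5)^2 - 4 * (2/5) + 7
= 4/5 - 8/5 + 7
= 31/5 = 6.20

6.20


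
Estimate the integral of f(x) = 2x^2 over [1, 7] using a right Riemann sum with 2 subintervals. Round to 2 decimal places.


Right Riemann sum uses right endpoints of each subinterval.
Interval: [1, 7], n = 2
dx = (7 - 1) / 2 = 3
Right endpoints: [4, 7]
f values: [32, 98]
Sum = dx * (sum of f values)
= 3 * 130
= 390 = 390.00

390.00


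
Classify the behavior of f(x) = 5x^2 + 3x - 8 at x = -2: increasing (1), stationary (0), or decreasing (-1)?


Compute f'(x) to determine behavior:
f'(x) = 10x + 3
f'(-2) = 10 * (-2) + 3
= -20 + 3
= -17
Since f'(-2) < 0, the function is decreasing (-1)

-1


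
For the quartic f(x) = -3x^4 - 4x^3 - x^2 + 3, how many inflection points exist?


Inflection points occur where f''(x) = 0 and concavity changes.
f(x) = -3x^4 - 4x^3 - x^2 + 3
f'(x) = -12x^3 - 12x^2 - 2x
f''(x) = -36x^2 - 24x - 2
This is a quadratic in x. Use the discriminant to count real roots.
Discriminant = (-24)^2 - 4 * (-36) * (-2)
= 576 - 288
= 288
Since discriminant > 0, f''(x) = 0 has 2 distinct real solutions.
A quadratic with two distinct real roots changes sign at each root, so concavity changes at both.
Number of inflection points: 2

2


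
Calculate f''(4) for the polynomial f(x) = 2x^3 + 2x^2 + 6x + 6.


First derivative:
f'(x) = 6x^2 + 4x + 6
Second derivative:
f''(x) = 12x + 4
Substitute x = 4:
f''(4) = 12 * 4 + 4
= 48 + 4
= 52

52


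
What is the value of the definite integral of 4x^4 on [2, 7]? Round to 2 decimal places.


Find the antiderivative of 4x^4:
F(x) = 4/5 * x^5
Apply the Fundamental Theorem of Calculus:
F(7) - F(2)
= 4/5 * 7^5 - 4/5 * 2^5
= 4/5 * (16807 - 32)
= 4/5 * 16775
= 13420 = 13420.00

13420.00


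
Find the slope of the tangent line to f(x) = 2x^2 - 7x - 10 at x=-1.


The slope of the tangent line equals f'(x) at the point.
f(x) = 2x^2 - 7x - 10
f'(x) = 4x - 7
At x = -1:
f'(-1) = 4 * (-1) - 7
= -4 - 7
= -11

-11


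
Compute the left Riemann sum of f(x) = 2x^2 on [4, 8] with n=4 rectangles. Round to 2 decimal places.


Left Riemann sum uses left endpoints of each subinterval.
Interval: [4, 8], n = 4
dx = (8 - 4) / 4 = 1
Left endpoints: [4, 5, 6, 7]
f values: [32, 50, 72, 98]
Sum = dx * (sum of f values)
= 1 * 252
= 252 = 252.00

252.00


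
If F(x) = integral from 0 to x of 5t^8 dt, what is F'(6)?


By the Fundamental Theorem of Calculus (Part 1):
If F(x) = integral from 0 to x of f(t) dt, then F'(x) = f(x)
Here f(t) = 5t^8
So F'(x) = 5x^8
Evaluate at x = 6:
F'(6) = 5 * 6^8
= 5 * 1679616
= 8398080

8398080


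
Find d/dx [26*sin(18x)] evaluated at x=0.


Apply the chain rule to differentiate 26*sin(18x):
d/dx [26*sin(18x)]
= 26 * cos(18x) * d/dx(18x)
= 26 * 18 * cos(18x)
= 468 * cos(18x)
Evaluate at x = 0:
= 468 * cos(0)
= 468 * 1
= 468

468


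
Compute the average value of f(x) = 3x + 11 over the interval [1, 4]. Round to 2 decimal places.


Average value = 1/(b-a) * integral from a to b of f(x) dx
First compute the integral of 3x + 11:
F(x) = (3/2)x^2 + 11x
F(4) = 3/2 * 16 + 11 * 4 = 68
F(1) = 3/2 * 1 + 11 * 1 = 25/2
Integral = 68 - 25/2 = 111/2
Average = (111/2) / (4 - 1) = (111/2) / 3
= 37/2 = 18.50

18.50
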